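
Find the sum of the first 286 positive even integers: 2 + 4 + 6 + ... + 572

Sum of first n even numbers = n(n+1)
= 286×287
= 82082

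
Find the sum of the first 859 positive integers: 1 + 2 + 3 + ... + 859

Formula: ∑k = n(n+1)/2
= 859×860/2
= 738740/2
= 369370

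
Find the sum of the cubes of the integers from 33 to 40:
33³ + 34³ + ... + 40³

Use ∑_{k=1}^{n} k³ = [n(n+1)/2]², then subtract the first 32 terms.
∑_{k=1}^{40} k³ = [40×41/2]² = 820² = 672400
∑_{k=1}^{32} k³ = [32×33/2]² = 528² = 278784
∑_{k=33}^{40} k³ = 672400 - 278784 = 393616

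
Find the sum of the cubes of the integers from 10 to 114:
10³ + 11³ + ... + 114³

Use ∑_{k=1}^{n} k³ = [n(n+1)/2]², then subtract the first 9 terms.
∑_{k=1}^{114} k³ = [114×115/2]² = 6555² = 42968025
∑_{k=1}^{9} k³ = [9×10/2]² = 45² = 2025
∑_{k=10}^{114} k³ = 42968025 - 2025 = 42966000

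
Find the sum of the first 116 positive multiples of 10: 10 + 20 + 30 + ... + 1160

Factor out 10: = 10(1 + 2 + ... + 116) = 10 × n(n+1)/2
= 10 × 116×117/2
= 10 × 6786
= 67860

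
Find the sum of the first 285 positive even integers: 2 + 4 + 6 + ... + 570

Sum of first n even numbers = n(n+1)
= 285×286
= 81510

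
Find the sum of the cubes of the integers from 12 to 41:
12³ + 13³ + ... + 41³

Use ∑_{k=1}^{n} k³ = [n(n+1)/2]², then subtract the first 11 terms.
∑_{k=1}^{41} k³ = [41×42/2]² = 861² = 741321
∑_{k=1}^{11} k³ = [11×12/2]² = 66² = 4356
∑_{k=12}^{41} k³ = 741321 - 4356 = 736965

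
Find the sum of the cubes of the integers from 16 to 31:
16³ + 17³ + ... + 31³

Use ∑_{k=1}^{n} k³ = [n(n+1)/2]², then subtract the first 15 terms.
∑_{k=1}^{31} k³ = [31×32/2]² = 496² = 246016
∑_{k=1}^{15} k³ = [15×16/2]² = 120² = 14400
∑_{k=16}^{31} k³ = 246016 - 14400 = 231616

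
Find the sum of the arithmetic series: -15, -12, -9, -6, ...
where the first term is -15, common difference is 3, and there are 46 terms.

Sₙ = n/2 × (first + last)
Last term = a + (n-1)d = -15 + (46-1)×3 = 120
S_46 = 46/2 × (-15 + 120)
S_46 = 46/2 × 105 = 2415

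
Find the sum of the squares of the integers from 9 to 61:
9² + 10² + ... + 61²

Use ∑_{k=1}^{n} k² = n(n+1)(2n+1)/6, then subtract the first 8 terms.
∑_{k=1}^{61} k² = 61×62×123/6 = 77531
∑_{k=1}^{8} k² = 8×9×17/6 = 204
∑_{k=9}^{61} k² = 77531 - 204 = 77327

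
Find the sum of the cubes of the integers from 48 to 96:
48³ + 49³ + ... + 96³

Use ∑_{k=1}^{n} k³ = [n(n+1)/2]², then subtract the first 47 terms.
∑_{k=1}^{96} k³ = [96×97/2]² = 4656² = 21678336
∑_{k=1}^{47} k³ = [47×48/2]² = 1128² = 1272384
∑_{k=48}^{96} k³ = 21678336 - 1272384 = 20405952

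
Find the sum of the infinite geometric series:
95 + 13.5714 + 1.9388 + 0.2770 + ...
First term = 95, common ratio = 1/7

For |r| < 1, S = a / (1 - r)
S = 95 / (1 - (1/7))
S = 95 / (6/7)
S = 665/6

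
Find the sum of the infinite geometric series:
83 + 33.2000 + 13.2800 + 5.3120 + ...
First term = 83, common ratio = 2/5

For |r| < 1, S = a / (1 - r)
S = 83 / (1 - (2/5))
S = 83 / (3/5)
S = 415/3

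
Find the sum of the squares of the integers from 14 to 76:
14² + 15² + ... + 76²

Use ∑_{k=1}^{n} k² = n(n+1)(2n+1)/6, then subtract the first 13 terms.
∑_{k=1}^{76} k² = 76×77×153/6 = 149226
∑_{k=1}^{13} k² = 13×14×27/6 = 819
∑_{k=14}^{76} k² = 149226 - 819 = 148407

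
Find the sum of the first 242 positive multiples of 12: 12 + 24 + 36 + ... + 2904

Factor out 12: = 12(1 + 2 + ... + 242) = 12 × n(n+1)/2
= 12 × 242×243/2
= 12 × 29403
= 352836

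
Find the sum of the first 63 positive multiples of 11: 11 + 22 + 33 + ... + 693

Factor out 11: = 11(1 + 2 + ... + 63) = 11 × n(n+1)/2
= 11 × 63×64/2
= 11 × 2016
= 22176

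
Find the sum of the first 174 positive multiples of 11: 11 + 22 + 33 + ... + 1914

Factor out 11: = 11(1 + 2 + ... + 174) = 11 × n(n+1)/2
= 11 × 174×175/2
= 11 × 15225
= 167475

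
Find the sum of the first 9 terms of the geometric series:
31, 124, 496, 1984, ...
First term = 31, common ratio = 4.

Sₙ = a(1 - rⁿ) / (1 - r)
S_9 = 31(1 - 4^9) / (1 - 4)
S_9 = 31(1 - 262144) / (-3)
S_9 = 2708811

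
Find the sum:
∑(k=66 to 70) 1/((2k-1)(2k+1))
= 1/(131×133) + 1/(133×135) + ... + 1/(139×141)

Partial fractions: 1/((2k-1)(2k+1)) = (1/2)[1/(2k-1) - 1/(2k+1)]
The series telescopes:
= (1/2)[1/131 - 1/141]
= 5/18471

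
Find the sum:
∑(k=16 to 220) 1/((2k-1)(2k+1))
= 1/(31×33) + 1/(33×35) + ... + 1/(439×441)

Partial fractions: 1/((2k-1)(2k+1)) = (1/2)[1/(2k-1) - 1/(2k+1)]
The series telescopes:
= (1/2)[1/31 - 1/441]
= 205/13671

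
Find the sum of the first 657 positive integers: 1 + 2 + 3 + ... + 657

Formula: ∑k = n(n+1)/2
= 657×658/2
= 432306/2
= 216153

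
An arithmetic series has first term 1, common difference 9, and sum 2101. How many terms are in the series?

Using S = n/2 × [2a + (n-1)d]
2101 = n/2 × [2(1) + (n-1)(9)]
2101 = n/2 × [2 + 9n - 9]
4202 = n × [-7 + 9n]
9n² + (-7)n - 4202 = 0
Discriminant: Δ = (-7)² - 4(9)(-4202) = 49 + 151272 = 151321
√Δ = 389
n = [-(-7) + √Δ] / (2·9) = (7 + 389) / 18 = 396 / 18 = 22
(The negative root is discarded since n must be a positive integer.)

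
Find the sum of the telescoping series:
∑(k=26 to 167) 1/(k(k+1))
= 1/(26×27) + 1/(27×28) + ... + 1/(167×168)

Partial fractions: 1/(k(k+1)) = 1/k - 1/(k+1)
The series telescopes:
= (1/26 - 1/27) + (1/27 - 1/28) + ... + (1/167 - 1/168)
= 1/26 - 1/168
= 71/2184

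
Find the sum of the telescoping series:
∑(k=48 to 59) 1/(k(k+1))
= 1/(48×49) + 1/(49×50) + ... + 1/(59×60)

Partial fractions: 1/(k(k+1)) = 1/k - 1/(k+1)
The series telescopes:
= (1/48 - 1/49) + (1/49 - 1/50) + ... + (1/59 - 1/60)
= 1/48 - 1/60
= 1/240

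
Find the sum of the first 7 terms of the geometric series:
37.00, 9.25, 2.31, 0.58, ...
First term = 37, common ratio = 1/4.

Sₙ = a(1 - rⁿ) / (1 - r)
S_7 = 37(1 - (1/4)^7) / (1 - (1/4))
S_7 = 37(1 - (1/16384)) / (3/4)
S_7 = 202057/4096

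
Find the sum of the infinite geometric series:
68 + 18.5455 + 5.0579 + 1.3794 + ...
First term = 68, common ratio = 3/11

For |r| < 1, S = a / (1 - r)
S = 68 / (1 - (3/11))
S = 68 / (8/11)
S = 187/2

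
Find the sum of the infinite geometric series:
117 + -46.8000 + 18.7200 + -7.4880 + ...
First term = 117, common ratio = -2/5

For |r| < 1, S = a / (1 - r)
S = 117 / (1 - (-2/5))
S = 117 / (7/5)
S = 585/7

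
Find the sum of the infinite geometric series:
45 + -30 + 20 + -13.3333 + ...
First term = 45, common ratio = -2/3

For |r| < 1, S = a / (1 - r)
S = 45 / (1 - (-2/3))
S = 45 / (5/3)
S = 27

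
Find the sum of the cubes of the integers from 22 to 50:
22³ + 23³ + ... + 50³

Use ∑_{k=1}^{n} k³ = [n(n+1)/2]², then subtract the first 21 terms.
∑_{k=1}^{50} k³ = [50×51/2]² = 1275² = 1625625
∑_{k=1}^{21} k³ = [21×22/2]² = 231² = 53361
∑_{k=22}^{50} k³ = 1625625 - 53361 = 1572264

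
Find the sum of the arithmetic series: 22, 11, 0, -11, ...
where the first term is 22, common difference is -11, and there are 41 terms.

Sₙ = n/2 × (first + last)
Last term = a + (n-1)d = 22 + (41-1)×(-11) = -418
S_41 = 41/2 × (22 + (-418))
S_41 = 41/2 × (-396) = -8118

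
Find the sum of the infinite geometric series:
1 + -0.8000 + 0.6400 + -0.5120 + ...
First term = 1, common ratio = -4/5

For |r| < 1, S = a / (1 - r)
S = 1 / (1 - (-4/5))
S = 1 / (9/5)
S = 5/9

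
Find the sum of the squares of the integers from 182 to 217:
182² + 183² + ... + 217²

Use ∑_{k=1}^{n} k² = n(n+1)(2n+1)/6, then subtract the first 181 terms.
∑_{k=1}^{217} k² = 217×218×435/6 = 3429685
∑_{k=1}^{181} k² = 181×182×363/6 = 1992991
∑_{k=182}^{217} k² = 3429685 - 1992991 = 1436694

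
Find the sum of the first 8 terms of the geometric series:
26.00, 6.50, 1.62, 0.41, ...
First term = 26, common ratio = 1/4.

Sₙ = a(1 - rⁿ) / (1 - r)
S_8 = 26(1 - (1/4)^8) / (1 - (1/4))
S_8 = 26(1 - (1/65536)) / (3/4)
S_8 = 283985/8192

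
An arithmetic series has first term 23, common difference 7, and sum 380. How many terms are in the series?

Using S = n/2 × [2a + (n-1)d]
380 = n/2 × [2(23) + (n-1)(7)]
380 = n/2 × [46 + 7n - 7]
760 = n × [39 + 7n]
7n² + (39)n - 760 = 0
Discriminant: Δ = (39)² - 4(7)(-760) = 1521 + 21280 = 22801
√Δ = 151
n = [-(39) + √Δ] / (2·7) = (-39 + 151) / 14 = 112 / 14 = 8
(The negative root is discarded since n must be a positive integer.)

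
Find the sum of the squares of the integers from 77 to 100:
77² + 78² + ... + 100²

Use ∑_{k=1}^{n} k² = n(n+1)(2n+1)/6, then subtract the first 76 terms.
∑_{k=1}^{100} k² = 100×101×201/6 = 338350
∑_{k=1}^{76} k² = 76×77×153/6 = 149226
∑_{k=77}^{100} k² = 338350 - 149226 = 189124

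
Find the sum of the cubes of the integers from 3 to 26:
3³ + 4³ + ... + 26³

Use ∑_{k=1}^{n} k³ = [n(n+1)/2]², then subtract the first 2 terms.
∑_{k=1}^{26} k³ = [26×27/2]² = 351² = 123201
∑_{k=1}^{2} k³ = [2×3/2]² = 3² = 9
∑_{k=3}^{26} k³ = 123201 - 9 = 123192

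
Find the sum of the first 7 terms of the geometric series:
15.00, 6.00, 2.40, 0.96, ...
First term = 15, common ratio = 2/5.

Sₙ = a(1 - rⁿ) / (1 - r)
S_7 = 15(1 - (2/5)^7) / (1 - (2/5))
S_7 = 15(1 - (128/78125)) / (3/5)
S_7 = 77997/3125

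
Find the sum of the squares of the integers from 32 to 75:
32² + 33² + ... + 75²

Use ∑_{k=1}^{n} k² = n(n+1)(2n+1)/6, then subtract the first 31 terms.
∑_{k=1}^{75} k² = 75×76×151/6 = 143450
∑_{k=1}^{31} k² = 31×32×63/6 = 10416
∑_{k=32}^{75} k² = 143450 - 10416 = 133034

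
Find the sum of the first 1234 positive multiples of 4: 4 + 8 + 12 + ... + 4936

Factor out 4: = 4(1 + 2 + ... + 1234) = 4 × n(n+1)/2
= 4 × 1234×1235/2
= 4 × 761995
= 3047980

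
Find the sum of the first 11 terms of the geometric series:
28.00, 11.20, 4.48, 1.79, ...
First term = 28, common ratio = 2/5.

Sₙ = a(1 - rⁿ) / (1 - r)
S_11 = 28(1 - (2/5)^11) / (1 - (2/5))
S_11 = 28(1 - (2048/48828125)) / (3/5)
S_11 = 455710052/9765625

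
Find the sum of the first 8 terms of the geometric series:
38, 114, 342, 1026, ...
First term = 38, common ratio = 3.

Sₙ = a(1 - rⁿ) / (1 - r)
S_8 = 38(1 - 3^8) / (1 - 3)
S_8 = 38(1 - 6561) / (-2)
S_8 = 124640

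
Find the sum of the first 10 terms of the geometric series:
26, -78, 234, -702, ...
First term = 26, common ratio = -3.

Sₙ = a(1 - rⁿ) / (1 - r)
S_10 = 26(1 - (-3)^10) / (1 - (-3))
S_10 = 26(1 - 59049) / (4)
S_10 = -383812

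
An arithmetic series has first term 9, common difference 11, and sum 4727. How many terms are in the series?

Using S = n/2 × [2a + (n-1)d]
4727 = n/2 × [2(9) + (n-1)(11)]
4727 = n/2 × [18 + 11n - 11]
9454 = n × [7 + 11n]
11n² + (7)n - 9454 = 0
Discriminant: Δ = (7)² - 4(11)(-9454) = 49 + 415976 = 416025
√Δ = 645
n = [-(7) + √Δ] / (2·11) = (-7 + 645) / 22 = 638 / 22 = 29
(The negative root is discarded since n must be a positive integer.)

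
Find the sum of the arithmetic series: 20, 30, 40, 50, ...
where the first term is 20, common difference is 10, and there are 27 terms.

Sₙ = n/2 × (first + last)
Last term = a + (n-1)d = 20 + (27-1)×10 = 280
S_27 = 27/2 × (20 + 280)
S_27 = 27/2 × 300 = 4050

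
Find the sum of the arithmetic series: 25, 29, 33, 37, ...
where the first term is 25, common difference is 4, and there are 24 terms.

Sₙ = n/2 × (first + last)
Last term = a + (n-1)d = 25 + (24-1)×4 = 117
S_24 = 24/2 × (25 + 117)
S_24 = 24/2 × 142 = 1704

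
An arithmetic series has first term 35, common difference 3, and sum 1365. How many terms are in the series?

Using S = n/2 × [2a + (n-1)d]
1365 = n/2 × [2(35) + (n-1)(3)]
1365 = n/2 × [70 + 3n - 3]
2730 = n × [67 + 3n]
3n² + (67)n - 2730 = 0
Discriminant: Δ = (67)² - 4(3)(-2730) = 4489 + 32760 = 37249
√Δ = 193
n = [-(67) + √Δ] / (2·3) = (-67 + 193) / 6 = 126 / 6 = 21
(The negative root is discarded since n must be a positive integer.)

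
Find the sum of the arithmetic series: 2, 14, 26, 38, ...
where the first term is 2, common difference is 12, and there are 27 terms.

Sₙ = n/2 × (first + last)
Last term = a + (n-1)d = 2 + (27-1)×12 = 314
S_27 = 27/2 × (2 + 314)
S_27 = 27/2 × 316 = 4266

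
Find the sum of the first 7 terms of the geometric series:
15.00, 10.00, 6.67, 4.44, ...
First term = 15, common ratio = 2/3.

Sₙ = a(1 - rⁿ) / (1 - r)
S_7 = 15(1 - (2/3)^7) / (1 - (2/3))
S_7 = 15(1 - (128/2187)) / (1/3)
S_7 = 10295/243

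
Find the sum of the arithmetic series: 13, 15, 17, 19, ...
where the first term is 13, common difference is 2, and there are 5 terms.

Sₙ = n/2 × (first + last)
Last term = a + (n-1)d = 13 + (5-1)×2 = 21
S_5 = 5/2 × (13 + 21)
S_5 = 5/2 × 34 = 85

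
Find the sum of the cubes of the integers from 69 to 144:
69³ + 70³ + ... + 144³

Use ∑_{k=1}^{n} k³ = [n(n+1)/2]², then subtract the first 68 terms.
∑_{k=1}^{144} k³ = [144×145/2]² = 10440² = 108993600
∑_{k=1}^{68} k³ = [68×69/2]² = 2346² = 5503716
∑_{k=69}^{144} k³ = 108993600 - 5503716 = 103489884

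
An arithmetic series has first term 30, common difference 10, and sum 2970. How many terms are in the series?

Using S = n/2 × [2a + (n-1)d]
2970 = n/2 × [2(30) + (n-1)(10)]
2970 = n/2 × [60 + 10n - 10]
5940 = n × [50 + 10n]
10n² + (50)n - 5940 = 0
Discriminant: Δ = (50)² - 4(10)(-5940) = 2500 + 237600 = 240100
√Δ = 490
n = [-(50) + √Δ] / (2·10) = (-50 + 490) / 20 = 440 / 20 = 22
(The negative root is discarded since n must be a positive integer.)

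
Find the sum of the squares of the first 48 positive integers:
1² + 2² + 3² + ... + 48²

Formula: ∑k² = n(n+1)(2n+1)/6
= 48×49×97/6
= 228144/6
= 38024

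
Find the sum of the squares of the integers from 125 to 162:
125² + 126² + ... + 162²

Use ∑_{k=1}^{n} k² = n(n+1)(2n+1)/6, then subtract the first 124 terms.
∑_{k=1}^{162} k² = 162×163×325/6 = 1430325
∑_{k=1}^{124} k² = 124×125×249/6 = 643250
∑_{k=125}^{162} k² = 1430325 - 643250 = 787075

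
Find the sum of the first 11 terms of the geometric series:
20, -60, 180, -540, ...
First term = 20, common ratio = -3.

Sₙ = a(1 - rⁿ) / (1 - r)
S_11 = 20(1 - (-3)^11) / (1 - (-3))
S_11 = 20(1 - (-177147)) / (4)
S_11 = 885740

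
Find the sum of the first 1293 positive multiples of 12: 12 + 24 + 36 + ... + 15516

Factor out 12: = 12(1 + 2 + ... + 1293) = 12 × n(n+1)/2
= 12 × 1293×1294/2
= 12 × 836571
= 10038852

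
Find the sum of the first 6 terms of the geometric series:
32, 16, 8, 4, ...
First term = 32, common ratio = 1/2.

Sₙ = a(1 - rⁿ) / (1 - r)
S_6 = 32(1 - (1/2)^6) / (1 - (1/2))
S_6 = 32(1 - (1/64)) / (1/2)
S_6 = 63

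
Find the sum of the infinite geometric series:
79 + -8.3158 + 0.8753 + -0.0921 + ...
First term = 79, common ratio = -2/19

For |r| < 1, S = a / (1 - r)
S = 79 / (1 - (-2/19))
S = 79 / (21/19)
S = 1501/21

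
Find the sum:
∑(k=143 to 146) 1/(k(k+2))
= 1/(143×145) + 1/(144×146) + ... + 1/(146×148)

Partial fractions: 1/(k(k+2)) = (1/2)[1/k - 1/(k+2)]
Telescoping leaves the first two and last two terms:
= (1/2)[1/143 + 1/144 - 1/147 - 1/148]
= 14111/74666592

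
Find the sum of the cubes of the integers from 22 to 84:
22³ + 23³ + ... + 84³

Use ∑_{k=1}^{n} k³ = [n(n+1)/2]², then subtract the first 21 terms.
∑_{k=1}^{84} k³ = [84×85/2]² = 3570² = 12744900
∑_{k=1}^{21} k³ = [21×22/2]² = 231² = 53361
∑_{k=22}^{84} k³ = 12744900 - 53361 = 12691539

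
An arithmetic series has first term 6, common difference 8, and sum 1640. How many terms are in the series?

Using S = n/2 × [2a + (n-1)d]
1640 = n/2 × [2(6) + (n-1)(8)]
1640 = n/2 × [12 + 8n - 8]
3280 = n × [4 + 8n]
8n² + (4)n - 3280 = 0
Discriminant: Δ = (4)² - 4(8)(-3280) = 16 + 104960 = 104976
√Δ = 324
n = [-(4) + √Δ] / (2·8) = (-4 + 324) / 16 = 320 / 16 = 20
(The negative root is discarded since n must be a positive integer.)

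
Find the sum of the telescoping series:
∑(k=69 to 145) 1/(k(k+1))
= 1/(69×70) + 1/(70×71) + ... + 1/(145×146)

Partial fractions: 1/(k(k+1)) = 1/k - 1/(k+1)
The series telescopes:
= (1/69 - 1/70) + (1/70 - 1/71) + ... + (1/145 - 1/146)
= 1/69 - 1/146
= 77/10074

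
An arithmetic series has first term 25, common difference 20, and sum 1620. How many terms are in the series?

Using S = n/2 × [2a + (n-1)d]
1620 = n/2 × [2(25) + (n-1)(20)]
1620 = n/2 × [50 + 20n - 20]
3240 = n × [30 + 20n]
20n² + (30)n - 3240 = 0
Discriminant: Δ = (30)² - 4(20)(-3240) = 900 + 259200 = 260100
√Δ = 510
n = [-(30) + √Δ] / (2·20) = (-30 + 510) / 40 = 480 / 40 = 12
(The negative root is discarded since n must be a positive integer.)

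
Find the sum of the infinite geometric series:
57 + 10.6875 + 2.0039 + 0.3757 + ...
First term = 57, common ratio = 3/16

For |r| < 1, S = a / (1 - r)
S = 57 / (1 - (3/16))
S = 57 / (13/16)
S = 912/13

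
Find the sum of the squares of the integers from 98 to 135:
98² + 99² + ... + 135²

Use ∑_{k=1}^{n} k² = n(n+1)(2n+1)/6, then subtract the first 97 terms.
∑_{k=1}^{135} k² = 135×136×271/6 = 829260
∑_{k=1}^{97} k² = 97×98×195/6 = 308945
∑_{k=98}^{135} k² = 829260 - 308945 = 520315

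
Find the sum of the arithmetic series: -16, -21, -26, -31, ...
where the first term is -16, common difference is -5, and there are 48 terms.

Sₙ = n/2 × (first + last)
Last term = a + (n-1)d = -16 + (48-1)×(-5) = -251
S_48 = 48/2 × (-16 + (-251))
S_48 = 48/2 × (-267) = -6408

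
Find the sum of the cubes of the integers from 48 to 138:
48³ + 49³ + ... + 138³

Use ∑_{k=1}^{n} k³ = [n(n+1)/2]², then subtract the first 47 terms.
∑_{k=1}^{138} k³ = [138×139/2]² = 9591² = 91987281
∑_{k=1}^{47} k³ = [47×48/2]² = 1128² = 1272384
∑_{k=48}^{138} k³ = 91987281 - 1272384 = 90714897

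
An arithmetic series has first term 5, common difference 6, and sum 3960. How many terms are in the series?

Using S = n/2 × [2a + (n-1)d]
3960 = n/2 × [2(5) + (n-1)(6)]
3960 = n/2 × [10 + 6n - 6]
7920 = n × [4 + 6n]
6n² + (4)n - 7920 = 0
Discriminant: Δ = (4)² - 4(6)(-7920) = 16 + 190080 = 190096
√Δ = 436
n = [-(4) + √Δ] / (2·6) = (-4 + 436) / 12 = 432 / 12 = 36
(The negative root is discarded since n must be a positive integer.)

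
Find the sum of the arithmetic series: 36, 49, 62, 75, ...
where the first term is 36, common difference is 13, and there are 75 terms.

Sₙ = n/2 × (first + last)
Last term = a + (n-1)d = 36 + (75-1)×13 = 998
S_75 = 75/2 × (36 + 998)
S_75 = 75/2 × 1034 = 38775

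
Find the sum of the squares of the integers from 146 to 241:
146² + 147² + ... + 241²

Use ∑_{k=1}^{n} k² = n(n+1)(2n+1)/6, then subtract the first 145 terms.
∑_{k=1}^{241} k² = 241×242×483/6 = 4694921
∑_{k=1}^{145} k² = 145×146×291/6 = 1026745
∑_{k=146}^{241} k² = 4694921 - 1026745 = 3668176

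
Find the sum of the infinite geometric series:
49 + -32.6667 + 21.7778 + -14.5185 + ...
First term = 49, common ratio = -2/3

For |r| < 1, S = a / (1 - r)
S = 49 / (1 - (-2/3))
S = 49 / (5/3)
S = 147/5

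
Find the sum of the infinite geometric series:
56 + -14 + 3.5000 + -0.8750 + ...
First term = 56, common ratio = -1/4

For |r| < 1, S = a / (1 - r)
S = 56 / (1 - (-1/4))
S = 56 / (5/4)
S = 224/5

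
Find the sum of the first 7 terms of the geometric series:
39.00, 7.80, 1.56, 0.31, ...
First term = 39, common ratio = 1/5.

Sₙ = a(1 - rⁿ) / (1 - r)
S_7 = 39(1 - (1/5)^7) / (1 - (1/5))
S_7 = 39(1 - (1/78125)) / (4/5)
S_7 = 761709/15625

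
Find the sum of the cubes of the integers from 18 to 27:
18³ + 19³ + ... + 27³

Use ∑_{k=1}^{n} k³ = [n(n+1)/2]², then subtract the first 17 terms.
∑_{k=1}^{27} k³ = [27×28/2]² = 378² = 142884
∑_{k=1}^{17} k³ = [17×18/2]² = 153² = 23409
∑_{k=18}^{27} k³ = 142884 - 23409 = 119475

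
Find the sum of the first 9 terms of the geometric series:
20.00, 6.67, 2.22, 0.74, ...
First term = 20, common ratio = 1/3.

Sₙ = a(1 - rⁿ) / (1 - r)
S_9 = 20(1 - (1/3)^9) / (1 - (1/3))
S_9 = 20(1 - (1/19683)) / (2/3)
S_9 = 196820/6561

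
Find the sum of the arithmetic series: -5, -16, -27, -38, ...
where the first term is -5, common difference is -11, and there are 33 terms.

Sₙ = n/2 × (first + last)
Last term = a + (n-1)d = -5 + (33-1)×(-11) = -357
S_33 = 33/2 × (-5 + (-357))
S_33 = 33/2 × (-362) = -5973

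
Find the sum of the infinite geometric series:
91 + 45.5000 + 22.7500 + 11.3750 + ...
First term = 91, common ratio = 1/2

For |r| < 1, S = a / (1 - r)
S = 91 / (1 - (1/2))
S = 91 / (1/2)
S = 182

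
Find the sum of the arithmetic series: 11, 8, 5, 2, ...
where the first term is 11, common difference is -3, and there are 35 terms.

Sₙ = n/2 × (first + last)
Last term = a + (n-1)d = 11 + (35-1)×(-3) = -91
S_35 = 35/2 × (11 + (-91))
S_35 = 35/2 × (-80) = -1400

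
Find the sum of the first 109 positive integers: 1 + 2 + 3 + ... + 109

Formula: ∑k = n(n+1)/2
= 109×110/2
= 11990/2
= 5995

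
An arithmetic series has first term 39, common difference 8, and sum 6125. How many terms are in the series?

Using S = n/2 × [2a + (n-1)d]
6125 = n/2 × [2(39) + (n-1)(8)]
6125 = n/2 × [78 + 8n - 8]
12250 = n × [70 + 8n]
8n² + (70)n - 12250 = 0
Discriminant: Δ = (70)² - 4(8)(-12250) = 4900 + 392000 = 396900
√Δ = 630
n = [-(70) + √Δ] / (2·8) = (-70 + 630) / 16 = 560 / 16 = 35
(The negative root is discarded since n must be a positive integer.)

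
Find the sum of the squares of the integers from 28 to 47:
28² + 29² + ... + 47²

Use ∑_{k=1}^{n} k² = n(n+1)(2n+1)/6, then subtract the first 27 terms.
∑_{k=1}^{47} k² = 47×48×95/6 = 35720
∑_{k=1}^{27} k² = 27×28×55/6 = 6930
∑_{k=28}^{47} k² = 35720 - 6930 = 28790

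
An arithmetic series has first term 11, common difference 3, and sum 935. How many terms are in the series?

Using S = n/2 × [2a + (n-1)d]
935 = n/2 × [2(11) + (n-1)(3)]
935 = n/2 × [22 + 3n - 3]
1870 = n × [19 + 3n]
3n² + (19)n - 1870 = 0
Discriminant: Δ = (19)² - 4(3)(-1870) = 361 + 22440 = 22801
√Δ = 151
n = [-(19) + √Δ] / (2·3) = (-19 + 151) / 6 = 132 / 6 = 22
(The negative root is discarded since n must be a positive integer.)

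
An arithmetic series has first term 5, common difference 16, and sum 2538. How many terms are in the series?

Using S = n/2 × [2a + (n-1)d]
2538 = n/2 × [2(5) + (n-1)(16)]
2538 = n/2 × [10 + 16n - 16]
5076 = n × [-6 + 16n]
16n² + (-6)n - 5076 = 0
Discriminant: Δ = (-6)² - 4(16)(-5076) = 36 + 324864 = 324900
√Δ = 570
n = [-(-6) + √Δ] / (2·16) = (6 + 570) / 32 = 576 / 32 = 18
(The negative root is discarded since n must be a positive integer.)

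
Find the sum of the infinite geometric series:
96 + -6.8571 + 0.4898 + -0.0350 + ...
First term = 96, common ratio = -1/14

For |r| < 1, S = a / (1 - r)
S = 96 / (1 - (-1/14))
S = 96 / (15/14)
S = 448/5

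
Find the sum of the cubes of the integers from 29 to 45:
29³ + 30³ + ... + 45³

Use ∑_{k=1}^{n} k³ = [n(n+1)/2]², then subtract the first 28 terms.
∑_{k=1}^{45} k³ = [45×46/2]² = 1035² = 1071225
∑_{k=1}^{28} k³ = [28×29/2]² = 406² = 164836
∑_{k=29}^{45} k³ = 1071225 - 164836 = 906389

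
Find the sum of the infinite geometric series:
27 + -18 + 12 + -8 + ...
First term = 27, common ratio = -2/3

For |r| < 1, S = a / (1 - r)
S = 27 / (1 - (-2/3))
S = 27 / (5/3)
S = 81/5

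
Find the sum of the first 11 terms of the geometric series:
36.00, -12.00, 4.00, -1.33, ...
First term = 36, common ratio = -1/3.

Sₙ = a(1 - rⁿ) / (1 - r)
S_11 = 36(1 - (-1/3)^11) / (1 - (-1/3))
S_11 = 36(1 - (-1/177147)) / (4/3)
S_11 = 177148/6561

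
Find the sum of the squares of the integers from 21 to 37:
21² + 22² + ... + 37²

Use ∑_{k=1}^{n} k² = n(n+1)(2n+1)/6, then subtract the first 20 terms.
∑_{k=1}^{37} k² = 37×38×75/6 = 17575
∑_{k=1}^{20} k² = 20×21×41/6 = 2870
∑_{k=21}^{37} k² = 17575 - 2870 = 14705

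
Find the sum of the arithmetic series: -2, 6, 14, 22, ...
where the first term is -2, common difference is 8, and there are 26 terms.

Sₙ = n/2 × (first + last)
Last term = a + (n-1)d = -2 + (26-1)×8 = 198
S_26 = 26/2 × (-2 + 198)
S_26 = 26/2 × 196 = 2548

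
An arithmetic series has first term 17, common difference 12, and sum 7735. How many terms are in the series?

Using S = n/2 × [2a + (n-1)d]
7735 = n/2 × [2(17) + (n-1)(12)]
7735 = n/2 × [34 + 12n - 12]
15470 = n × [22 + 12n]
12n² + (22)n - 15470 = 0
Discriminant: Δ = (22)² - 4(12)(-15470) = 484 + 742560 = 743044
√Δ = 862
n = [-(22) + √Δ] / (2·12) = (-22 + 862) / 24 = 840 / 24 = 35
(The negative root is discarded since n must be a positive integer.)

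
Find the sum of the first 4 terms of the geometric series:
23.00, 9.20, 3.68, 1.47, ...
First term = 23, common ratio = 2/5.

Sₙ = a(1 - rⁿ) / (1 - r)
S_4 = 23(1 - (2/5)^4) / (1 - (2/5))
S_4 = 23(1 - (16/625)) / (3/5)
S_4 = 4669/125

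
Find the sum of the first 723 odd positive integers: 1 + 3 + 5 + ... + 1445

Sum of first n odd numbers = n²
= 723²
= 522729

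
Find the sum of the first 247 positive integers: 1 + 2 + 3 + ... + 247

Formula: ∑k = n(n+1)/2
= 247×248/2
= 61256/2
= 30628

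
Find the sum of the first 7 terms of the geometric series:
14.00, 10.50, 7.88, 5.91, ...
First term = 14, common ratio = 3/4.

Sₙ = a(1 - rⁿ) / (1 - r)
S_7 = 14(1 - (3/4)^7) / (1 - (3/4))
S_7 = 14(1 - (2187/16384)) / (1/4)
S_7 = 99379/2048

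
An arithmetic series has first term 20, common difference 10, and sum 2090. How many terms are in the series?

Using S = n/2 × [2a + (n-1)d]
2090 = n/2 × [2(20) + (n-1)(10)]
2090 = n/2 × [40 + 10n - 10]
4180 = n × [30 + 10n]
10n² + (30)n - 4180 = 0
Discriminant: Δ = (30)² - 4(10)(-4180) = 900 + 167200 = 168100
√Δ = 410
n = [-(30) + √Δ] / (2·10) = (-30 + 410) / 20 = 380 / 20 = 19
(The negative root is discarded since n must be a positive integer.)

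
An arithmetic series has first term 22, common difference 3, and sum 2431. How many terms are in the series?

Using S = n/2 × [2a + (n-1)d]
2431 = n/2 × [2(22) + (n-1)(3)]
2431 = n/2 × [44 + 3n - 3]
4862 = n × [41 + 3n]
3n² + (41)n - 4862 = 0
Discriminant: Δ = (41)² - 4(3)(-4862) = 1681 + 58344 = 60025
√Δ = 245
n = [-(41) + √Δ] / (2·3) = (-41 + 245) / 6 = 204 / 6 = 34
(The negative root is discarded since n must be a positive integer.)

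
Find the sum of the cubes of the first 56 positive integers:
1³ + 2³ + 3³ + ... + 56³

Formula: ∑k³ = [n(n+1)/2]²
= [56×57/2]²
= 1596²
= 2547216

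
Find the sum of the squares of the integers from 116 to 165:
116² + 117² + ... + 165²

Use ∑_{k=1}^{n} k² = n(n+1)(2n+1)/6, then subtract the first 115 terms.
∑_{k=1}^{165} k² = 165×166×331/6 = 1511015
∑_{k=1}^{115} k² = 115×116×231/6 = 513590
∑_{k=116}^{165} k² = 1511015 - 513590 = 997425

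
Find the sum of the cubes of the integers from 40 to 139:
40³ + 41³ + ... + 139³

Use ∑_{k=1}^{n} k³ = [n(n+1)/2]², then subtract the first 39 terms.
∑_{k=1}^{139} k³ = [139×140/2]² = 9730² = 94672900
∑_{k=1}^{39} k³ = [39×40/2]² = 780² = 608400
∑_{k=40}^{139} k³ = 94672900 - 608400 = 94064500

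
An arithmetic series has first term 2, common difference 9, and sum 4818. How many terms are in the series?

Using S = n/2 × [2a + (n-1)d]
4818 = n/2 × [2(2) + (n-1)(9)]
4818 = n/2 × [4 + 9n - 9]
9636 = n × [-5 + 9n]
9n² + (-5)n - 9636 = 0
Discriminant: Δ = (-5)² - 4(9)(-9636) = 25 + 346896 = 346921
√Δ = 589
n = [-(-5) + √Δ] / (2·9) = (5 + 589) / 18 = 594 / 18 = 33
(The negative root is discarded since n must be a positive integer.)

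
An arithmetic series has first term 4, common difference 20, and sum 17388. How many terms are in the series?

Using S = n/2 × [2a + (n-1)d]
17388 = n/2 × [2(4) + (n-1)(20)]
17388 = n/2 × [8 + 20n - 20]
34776 = n × [-12 + 20n]
20n² + (-12)n - 34776 = 0
Discriminant: Δ = (-12)² - 4(20)(-34776) = 144 + 2782080 = 2782224
√Δ = 1668
n = [-(-12) + √Δ] / (2·20) = (12 + 1668) / 40 = 1680 / 40 = 42
(The negative root is discarded since n must be a positive integer.)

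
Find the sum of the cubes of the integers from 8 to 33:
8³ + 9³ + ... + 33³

Use ∑_{k=1}^{n} k³ = [n(n+1)/2]², then subtract the first 7 terms.
∑_{k=1}^{33} k³ = [33×34/2]² = 561² = 314721
∑_{k=1}^{7} k³ = [7×8/2]² = 28² = 784
∑_{k=8}^{33} k³ = 314721 - 784 = 313937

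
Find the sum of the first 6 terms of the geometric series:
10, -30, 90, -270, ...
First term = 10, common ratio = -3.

Sₙ = a(1 - rⁿ) / (1 - r)
S_6 = 10(1 - (-3)^6) / (1 - (-3))
S_6 = 10(1 - 729) / (4)
S_6 = -1820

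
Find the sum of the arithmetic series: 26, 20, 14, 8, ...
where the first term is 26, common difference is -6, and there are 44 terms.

Sₙ = n/2 × (first + last)
Last term = a + (n-1)d = 26 + (44-1)×(-6) = -232
S_44 = 44/2 × (26 + (-232))
S_44 = 44/2 × (-206) = -4532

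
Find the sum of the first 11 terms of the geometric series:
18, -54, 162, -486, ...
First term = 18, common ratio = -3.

Sₙ = a(1 - rⁿ) / (1 - r)
S_11 = 18(1 - (-3)^11) / (1 - (-3))
S_11 = 18(1 - (-177147)) / (4)
S_11 = 797166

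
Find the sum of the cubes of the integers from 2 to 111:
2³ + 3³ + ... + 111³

Use ∑_{k=1}^{n} k³ = [n(n+1)/2]², then subtract the first 1 terms.
∑_{k=1}^{111} k³ = [111×112/2]² = 6216² = 38638656
∑_{k=1}^{1} k³ = [1×2/2]² = 1² = 1
∑_{k=2}^{111} k³ = 38638656 - 1 = 38638655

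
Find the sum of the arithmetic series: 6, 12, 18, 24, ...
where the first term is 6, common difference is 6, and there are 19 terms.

Sₙ = n/2 × (first + last)
Last term = a + (n-1)d = 6 + (19-1)×6 = 114
S_19 = 19/2 × (6 + 114)
S_19 = 19/2 × 120 = 1140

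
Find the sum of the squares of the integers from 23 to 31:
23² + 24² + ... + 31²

Use ∑_{k=1}^{n} k² = n(n+1)(2n+1)/6, then subtract the first 22 terms.
∑_{k=1}^{31} k² = 31×32×63/6 = 10416
∑_{k=1}^{22} k² = 22×23×45/6 = 3795
∑_{k=23}^{31} k² = 10416 - 3795 = 6621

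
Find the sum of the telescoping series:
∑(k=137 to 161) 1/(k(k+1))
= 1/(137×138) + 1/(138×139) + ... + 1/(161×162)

Partial fractions: 1/(k(k+1)) = 1/k - 1/(k+1)
The series telescopes:
= (1/137 - 1/138) + (1/138 - 1/139) + ... + (1/161 - 1/162)
= 1/137 - 1/162
= 25/22194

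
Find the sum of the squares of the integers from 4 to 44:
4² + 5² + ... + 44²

Use ∑_{k=1}^{n} k² = n(n+1)(2n+1)/6, then subtract the first 3 terms.
∑_{k=1}^{44} k² = 44×45×89/6 = 29370
∑_{k=1}^{3} k² = 3×4×7/6 = 14
∑_{k=4}^{44} k² = 29370 - 14 = 29356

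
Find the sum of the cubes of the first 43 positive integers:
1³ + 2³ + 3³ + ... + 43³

Formula: ∑k³ = [n(n+1)/2]²
= [43×44/2]²
= 946²
= 894916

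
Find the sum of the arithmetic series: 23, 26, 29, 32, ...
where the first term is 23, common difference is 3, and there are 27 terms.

Sₙ = n/2 × (first + last)
Last term = a + (n-1)d = 23 + (27-1)×3 = 101
S_27 = 27/2 × (23 + 101)
S_27 = 27/2 × 124 = 1674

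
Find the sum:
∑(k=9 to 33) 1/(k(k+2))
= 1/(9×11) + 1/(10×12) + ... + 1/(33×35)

Partial fractions: 1/(k(k+2)) = (1/2)[1/k - 1/(k+2)]
Telescoping leaves the first two and last two terms:
= (1/2)[1/9 + 1/10 - 1/34 - 1/35]
= 82/1071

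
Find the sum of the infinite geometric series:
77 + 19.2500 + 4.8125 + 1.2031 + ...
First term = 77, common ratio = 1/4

For |r| < 1, S = a / (1 - r)
S = 77 / (1 - (1/4))
S = 77 / (3/4)
S = 308/3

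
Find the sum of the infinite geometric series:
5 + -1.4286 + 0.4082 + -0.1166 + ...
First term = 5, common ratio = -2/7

For |r| < 1, S = a / (1 - r)
S = 5 / (1 - (-2/7))
S = 5 / (9/7)
S = 35/9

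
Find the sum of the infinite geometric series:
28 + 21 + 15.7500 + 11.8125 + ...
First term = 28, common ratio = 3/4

For |r| < 1, S = a / (1 - r)
S = 28 / (1 - (3/4))
S = 28 / (1/4)
S = 112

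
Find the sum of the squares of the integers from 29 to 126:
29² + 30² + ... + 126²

Use ∑_{k=1}^{n} k² = n(n+1)(2n+1)/6, then subtract the first 28 terms.
∑_{k=1}^{126} k² = 126×127×253/6 = 674751
∑_{k=1}^{28} k² = 28×29×57/6 = 7714
∑_{k=29}^{126} k² = 674751 - 7714 = 667037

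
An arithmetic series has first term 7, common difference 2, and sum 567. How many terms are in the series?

Using S = n/2 × [2a + (n-1)d]
567 = n/2 × [2(7) + (n-1)(2)]
567 = n/2 × [14 + 2n - 2]
1134 = n × [12 + 2n]
2n² + (12)n - 1134 = 0
Discriminant: Δ = (12)² - 4(2)(-1134) = 144 + 9072 = 9216
√Δ = 96
n = [-(12) + √Δ] / (2·2) = (-12 + 96) / 4 = 84 / 4 = 21
(The negative root is discarded since n must be a positive integer.)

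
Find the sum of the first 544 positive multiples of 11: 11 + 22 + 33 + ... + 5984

Factor out 11: = 11(1 + 2 + ... + 544) = 11 × n(n+1)/2
= 11 × 544×545/2
= 11 × 148240
= 1630640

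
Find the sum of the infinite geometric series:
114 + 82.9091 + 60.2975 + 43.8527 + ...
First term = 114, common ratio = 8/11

For |r| < 1, S = a / (1 - r)
S = 114 / (1 - (8/11))
S = 114 / (3/11)
S = 418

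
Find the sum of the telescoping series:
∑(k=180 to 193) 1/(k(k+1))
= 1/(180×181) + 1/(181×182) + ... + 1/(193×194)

Partial fractions: 1/(k(k+1)) = 1/k - 1/(k+1)
The series telescopes:
= (1/180 - 1/181) + (1/181 - 1/182) + ... + (1/193 - 1/194)
= 1/180 - 1/194
= 7/17460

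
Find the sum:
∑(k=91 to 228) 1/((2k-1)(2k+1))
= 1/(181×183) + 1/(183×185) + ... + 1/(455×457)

Partial fractions: 1/((2k-1)(2k+1)) = (1/2)[1/(2k-1) - 1/(2k+1)]
The series telescopes:
= (1/2)[1/181 - 1/457]
= 138/82717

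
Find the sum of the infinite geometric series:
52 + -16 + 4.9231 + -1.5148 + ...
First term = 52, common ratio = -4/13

For |r| < 1, S = a / (1 - r)
S = 52 / (1 - (-4/13))
S = 52 / (17/13)
S = 676/17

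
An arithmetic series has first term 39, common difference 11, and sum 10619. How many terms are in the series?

Using S = n/2 × [2a + (n-1)d]
10619 = n/2 × [2(39) + (n-1)(11)]
10619 = n/2 × [78 + 11n - 11]
21238 = n × [67 + 11n]
11n² + (67)n - 21238 = 0
Discriminant: Δ = (67)² - 4(11)(-21238) = 4489 + 934472 = 938961
√Δ = 969
n = [-(67) + √Δ] / (2·11) = (-67 + 969) / 22 = 902 / 22 = 41
(The negative root is discarded since n must be a positive integer.)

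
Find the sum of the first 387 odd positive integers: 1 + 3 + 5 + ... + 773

Sum of first n odd numbers = n²
= 387²
= 149769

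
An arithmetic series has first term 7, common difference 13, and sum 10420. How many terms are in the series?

Using S = n/2 × [2a + (n-1)d]
10420 = n/2 × [2(7) + (n-1)(13)]
10420 = n/2 × [14 + 13n - 13]
20840 = n × [1 + 13n]
13n² + (1)n - 20840 = 0
Discriminant: Δ = (1)² - 4(13)(-20840) = 1 + 1083680 = 1083681
√Δ = 1041
n = [-(1) + √Δ] / (2·13) = (-1 + 1041) / 26 = 1040 / 26 = 40
(The negative root is discarded since n must be a positive integer.)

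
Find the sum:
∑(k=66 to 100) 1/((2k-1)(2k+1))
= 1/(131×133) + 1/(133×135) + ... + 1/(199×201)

Partial fractions: 1/((2k-1)(2k+1)) = (1/2)[1/(2k-1) - 1/(2k+1)]
The series telescopes:
= (1/2)[1/131 - 1/201]
= 35/26331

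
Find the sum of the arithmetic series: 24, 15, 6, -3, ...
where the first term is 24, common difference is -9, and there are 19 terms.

Sₙ = n/2 × (first + last)
Last term = a + (n-1)d = 24 + (19-1)×(-9) = -138
S_19 = 19/2 × (24 + (-138))
S_19 = 19/2 × (-114) = -1083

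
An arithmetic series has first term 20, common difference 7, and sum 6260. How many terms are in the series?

Using S = n/2 × [2a + (n-1)d]
6260 = n/2 × [2(20) + (n-1)(7)]
6260 = n/2 × [40 + 7n - 7]
12520 = n × [33 + 7n]
7n² + (33)n - 12520 = 0
Discriminant: Δ = (33)² - 4(7)(-12520) = 1089 + 350560 = 351649
√Δ = 593
n = [-(33) + √Δ] / (2·7) = (-33 + 593) / 14 = 560 / 14 = 40
(The negative root is discarded since n must be a positive integer.)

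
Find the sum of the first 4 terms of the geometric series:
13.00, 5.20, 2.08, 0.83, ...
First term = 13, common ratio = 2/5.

Sₙ = a(1 - rⁿ) / (1 - r)
S_4 = 13(1 - (2/5)^4) / (1 - (2/5))
S_4 = 13(1 - (16/625)) / (3/5)
S_4 = 2639/125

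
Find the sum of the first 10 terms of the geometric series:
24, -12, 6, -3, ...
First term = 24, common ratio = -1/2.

Sₙ = a(1 - rⁿ) / (1 - r)
S_10 = 24(1 - (-1/2)^10) / (1 - (-1/2))
S_10 = 24(1 - (1/1024)) / (3/2)
S_10 = 1023/64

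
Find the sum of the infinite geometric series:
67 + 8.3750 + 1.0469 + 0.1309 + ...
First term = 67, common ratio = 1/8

For |r| < 1, S = a / (1 - r)
S = 67 / (1 - (1/8))
S = 67 / (7/8)
S = 536/7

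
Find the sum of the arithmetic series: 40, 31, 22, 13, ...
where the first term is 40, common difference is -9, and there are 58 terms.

Sₙ = n/2 × (first + last)
Last term = a + (n-1)d = 40 + (58-1)×(-9) = -473
S_58 = 58/2 × (40 + (-473))
S_58 = 58/2 × (-433) = -12557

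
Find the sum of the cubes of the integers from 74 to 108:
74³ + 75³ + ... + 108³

Use ∑_{k=1}^{n} k³ = [n(n+1)/2]², then subtract the first 73 terms.
∑_{k=1}^{108} k³ = [108×109/2]² = 5886² = 34644996
∑_{k=1}^{73} k³ = [73×74/2]² = 2701² = 7295401
∑_{k=74}^{108} k³ = 34644996 - 7295401 = 27349595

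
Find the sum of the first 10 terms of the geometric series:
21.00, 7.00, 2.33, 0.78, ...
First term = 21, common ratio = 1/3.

Sₙ = a(1 - rⁿ) / (1 - r)
S_10 = 21(1 - (1/3)^10) / (1 - (1/3))
S_10 = 21(1 - (1/59049)) / (2/3)
S_10 = 206668/6561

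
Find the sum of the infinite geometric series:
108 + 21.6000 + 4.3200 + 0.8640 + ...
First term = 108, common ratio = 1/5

For |r| < 1, S = a / (1 - r)
S = 108 / (1 - (1/5))
S = 108 / (4/5)
S = 135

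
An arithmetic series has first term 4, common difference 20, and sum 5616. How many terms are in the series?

Using S = n/2 × [2a + (n-1)d]
5616 = n/2 × [2(4) + (n-1)(20)]
5616 = n/2 × [8 + 20n - 20]
11232 = n × [-12 + 20n]
20n² + (-12)n - 11232 = 0
Discriminant: Δ = (-12)² - 4(20)(-11232) = 144 + 898560 = 898704
√Δ = 948
n = [-(-12) + √Δ] / (2·20) = (12 + 948) / 40 = 960 / 40 = 24
(The negative root is discarded since n must be a positive integer.)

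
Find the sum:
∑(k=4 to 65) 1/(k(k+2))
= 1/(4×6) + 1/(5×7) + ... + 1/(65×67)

Partial fractions: 1/(k(k+2)) = (1/2)[1/k - 1/(k+2)]
Telescoping leaves the first two and last two terms:
= (1/2)[1/4 + 1/5 - 1/66 - 1/67]
= 18569/88440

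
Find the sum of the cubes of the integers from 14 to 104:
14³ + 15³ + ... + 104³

Use ∑_{k=1}^{n} k³ = [n(n+1)/2]², then subtract the first 13 terms.
∑_{k=1}^{104} k³ = [104×105/2]² = 5460² = 29811600
∑_{k=1}^{13} k³ = [13×14/2]² = 91² = 8281
∑_{k=14}^{104} k³ = 29811600 - 8281 = 29803319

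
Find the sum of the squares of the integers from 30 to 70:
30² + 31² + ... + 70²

Use ∑_{k=1}^{n} k² = n(n+1)(2n+1)/6, then subtract the first 29 terms.
∑_{k=1}^{70} k² = 70×71×141/6 = 116795
∑_{k=1}^{29} k² = 29×30×59/6 = 8555
∑_{k=30}^{70} k² = 116795 - 8555 = 108240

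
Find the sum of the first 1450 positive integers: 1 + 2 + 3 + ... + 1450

Formula: ∑k = n(n+1)/2
= 1450×1451/2
= 2103950/2
= 1051975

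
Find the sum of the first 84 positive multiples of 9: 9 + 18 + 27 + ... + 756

Factor out 9: = 9(1 + 2 + ... + 84) = 9 × n(n+1)/2
= 9 × 84×85/2
= 9 × 3570
= 32130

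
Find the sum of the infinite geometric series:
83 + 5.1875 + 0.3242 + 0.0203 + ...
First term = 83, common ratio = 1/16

For |r| < 1, S = a / (1 - r)
S = 83 / (1 - (1/16))
S = 83 / (15/16)
S = 1328/15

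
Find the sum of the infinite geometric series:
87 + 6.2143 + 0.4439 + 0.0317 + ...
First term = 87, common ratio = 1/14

For |r| < 1, S = a / (1 - r)
S = 87 / (1 - (1/14))
S = 87 / (13/14)
S = 1218/13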